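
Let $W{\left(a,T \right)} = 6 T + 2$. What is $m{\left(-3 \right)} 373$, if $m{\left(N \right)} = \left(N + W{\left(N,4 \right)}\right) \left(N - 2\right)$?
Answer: $-42895$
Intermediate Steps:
$W{\left(a,T \right)} = 2 + 6 T$
$m{\left(N \right)} = \left(-2 + N\right) \left(26 + N\right)$ ($m{\left(N \right)} = \left(N + \left(2 + 6 \cdot 4\right)\right) \left(N - 2\right) = \left(N + \left(2 + 24\right)\right) \left(N + \left(-2 + 0\right)\right) = \left(N + 26\right) \left(N - 2\right) = \left(26 + N\right) \left(-2 + N\right) = \left(-2 + N\right) \left(26 + N\right)$)
$m{\left(-3 \right)} 373 = \left(-52 + \left(-3\right)^{2} + 24 \left(-3\right)\right) 373 = \left(-52 + 9 - 72\right) 373 = \left(-115\right) 373 = -42895$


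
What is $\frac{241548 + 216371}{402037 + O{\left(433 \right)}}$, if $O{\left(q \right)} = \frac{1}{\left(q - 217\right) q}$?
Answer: $\frac{556211016}{488333981} \approx 1.139$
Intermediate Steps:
$O{\left(q \right)} = \frac{1}{q \left(-217 + q\right)}$ ($O{\left(q \right)} = \frac{1}{\left(-217 + q\right) q} = \frac{1}{q \left(-217 + q\right)}$)
$\frac{241548 + 216371}{402037 + O{\left(433 \right)}} = \frac{241548 + 216371}{402037 + \frac{1}{433 \left(-217 + 433\right)}} = \frac{457919}{402037 + \frac{1}{433 \cdot 216}} = \frac{457919}{402037 + \frac{1}{433} \cdot \frac{1}{216}} = \frac{457919}{402037 + \frac{1}{93528}} = \frac{457919}{\frac{37601716537}{93528}} = 457919 \cdot \frac{93528}{37601716537} = \frac{556211016}{488333981}$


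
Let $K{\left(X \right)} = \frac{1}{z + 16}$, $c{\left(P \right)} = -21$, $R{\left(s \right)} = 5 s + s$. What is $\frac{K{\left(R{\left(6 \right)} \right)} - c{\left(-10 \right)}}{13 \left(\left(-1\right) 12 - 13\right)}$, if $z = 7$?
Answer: $- \frac{484}{7475} \approx -0.064749$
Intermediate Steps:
$R{\left(s \right)} = 6 s$
$K{\left(X \right)} = \frac{1}{23}$ ($K{\left(X \right)} = \frac{1}{7 + 16} = \frac{1}{23}$)
$\frac{K{\left(R{\left(6 \right)} \right)} - c{\left(-10 \right)}}{13 \left(\left(-1\right) 12 - 13\right)} = \frac{\frac{1}{23} - -21}{13 \left(\left(-1\right) 12 - 13\right)} = \frac{\frac{1}{23} + 21}{13 \left(-12 - 13\right)} = \frac{484}{23 \cdot 13 \left(-25\right)} = \frac{484}{23 \left(-325\right)} = \frac{484}{23} \left(- \frac{1}{325}\right) = - \frac{484}{7475}$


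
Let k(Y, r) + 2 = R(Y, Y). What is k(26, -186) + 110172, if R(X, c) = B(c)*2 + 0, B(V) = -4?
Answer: 110162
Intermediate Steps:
R(X, c) = -8 (R(X, c) = -4*2 + 0 = -8 + 0 = -8)
k(Y, r) = -10 (k(Y, r) = -2 - 8 = -10)
k(26, -186) + 110172 = -10 + 110172 = 110162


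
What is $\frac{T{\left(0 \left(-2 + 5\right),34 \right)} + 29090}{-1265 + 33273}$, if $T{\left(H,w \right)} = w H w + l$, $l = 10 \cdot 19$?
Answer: $\frac{3660}{4001} \approx 0.91477$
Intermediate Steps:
$l = 190$
$T{\left(H,w \right)} = 190 + H w^{2}$ ($T{\left(H,w \right)} = w H w + 190 = H w w + 190 = H w^{2} + 190 = 190 + H w^{2}$)
$\frac{T{\left(0 \left(-2 + 5\right),34 \right)} + 29090}{-1265 + 33273} = \frac{\left(190 + 0 \left(-2 + 5\right) 34^{2}\right) + 29090}{-1265 + 33273} = \frac{\left(190 + 0 \cdot 3 \cdot 1156\right) + 29090}{32008} = \left(\left(190 + 0 \cdot 1156\right) + 29090\right) \frac{1}{32008} = \left(\left(190 + 0\right) + 29090\right) \frac{1}{32008} = \left(190 + 29090\right) \frac{1}{32008} = 29280 \cdot \frac{1}{32008} = \frac{3660}{4001}$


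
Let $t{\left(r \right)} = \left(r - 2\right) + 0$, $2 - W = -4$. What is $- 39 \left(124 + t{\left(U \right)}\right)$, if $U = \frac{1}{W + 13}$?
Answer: $- \frac{90441}{19} \approx -4760.1$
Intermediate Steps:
$W = 6$ ($W = 2 - -4 = 2 + 4 = 6$)
$U = \frac{1}{19}$ ($U = \frac{1}{6 + 13} = \frac{1}{19} \approx 0.052632$)
$t{\left(r \right)} = -2 + r$ ($t{\left(r \right)} = \left(-2 + r\right) + 0 = -2 + r$)
$- 39 \left(124 + t{\left(U \right)}\right) = - 39 \left(124 + \left(-2 + \frac{1}{19}\right)\right) = - 39 \left(124 - \frac{37}{19}\right) = \left(-39\right) \frac{2319}{19} = - \frac{90441}{19}$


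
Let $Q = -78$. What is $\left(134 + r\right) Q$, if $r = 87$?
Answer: $-17238$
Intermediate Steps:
$\left(134 + r\right) Q = \left(134 + 87\right) \left(-78\right) = 221 \left(-78\right) = -17238$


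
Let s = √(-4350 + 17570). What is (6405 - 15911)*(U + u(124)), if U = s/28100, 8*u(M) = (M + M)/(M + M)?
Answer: -4753/4 - 4753*√3305/7025 ≈ -1227.1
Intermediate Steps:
u(M) = ⅛ (u(M) = ((M + M)/(M + M))/8 = ((2*M)/((2*M)))/8 = ((2*M)*(1/(2*M)))/8 = (⅛)*1 = ⅛)
s = 2*√3305 (s = √13220 = 2*√3305 ≈ 114.98)
U = √3305/14050 (U = (2*√3305)/28100 = (2*√3305)*(1/28100) = √3305/14050 ≈ 0.0040918)
(6405 - 15911)*(U + u(124)) = (6405 - 15911)*(√3305/14050 + ⅛) = -9506*(⅛ + √3305/14050) = -4753/4 - 4753*√3305/7025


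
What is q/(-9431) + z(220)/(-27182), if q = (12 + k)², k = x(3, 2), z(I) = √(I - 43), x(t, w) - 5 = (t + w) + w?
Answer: -576/9431 - √177/27182 ≈ -0.061565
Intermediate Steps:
x(t, w) = 5 + t + 2*w (x(t, w) = 5 + ((t + w) + w) = 5 + (t + 2*w) = 5 + t + 2*w)
z(I) = √(-43 + I)
k = 12 (k = 5 + 3 + 2*2 = 5 + 3 + 4 = 12)
q = 576 (q = (12 + 12)² = 24² = 576)
q/(-9431) + z(220)/(-27182) = 576/(-9431) + √(-43 + 220)/(-27182) = 576*(-1/9431) + √177*(-1/27182) = -576/9431 - √177/27182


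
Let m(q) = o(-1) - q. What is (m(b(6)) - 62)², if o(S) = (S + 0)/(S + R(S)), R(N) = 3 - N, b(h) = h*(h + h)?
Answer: 162409/9 ≈ 18045.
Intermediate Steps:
b(h) = 2*h² (b(h) = h*(2*h) = 2*h²)
o(S) = S/3 (o(S) = (S + 0)/(S + (3 - S)) = S/3)
m(q) = -⅓ - q (m(q) = (⅓)*(-1) - q = -⅓ - q)
(m(b(6)) - 62)² = ((-⅓ - 2*6²) - 62)² = ((-⅓ - 2*36) - 62)² = ((-⅓ - 1*72) - 62)² = ((-⅓ - 72) - 62)² = (-217/3 - 62)² = (-403/3)² = 162409/9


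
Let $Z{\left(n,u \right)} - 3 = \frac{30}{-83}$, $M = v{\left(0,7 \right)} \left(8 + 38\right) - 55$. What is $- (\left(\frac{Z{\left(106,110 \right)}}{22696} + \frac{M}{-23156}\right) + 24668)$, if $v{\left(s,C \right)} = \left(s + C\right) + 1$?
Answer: $- \frac{269007673522881}{10905132952} \approx -24668.0$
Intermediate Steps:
$v{\left(s,C \right)} = 1 + C + s$ ($v{\left(s,C \right)} = \left(C + s\right) + 1 = 1 + C + s$)
$M = 313$ ($M = \left(1 + 7 + 0\right) \left(8 + 38\right) - 55 = 8 \cdot 46 - 55 = 368 - 55 = 313$)
$Z{\left(n,u \right)} = \frac{219}{83}$ ($Z{\left(n,u \right)} = 3 + \frac{30}{-83} = 3 + 30 \left(- \frac{1}{83}\right) = 3 - \frac{30}{83} = \frac{219}{83}$)
$- (\left(\frac{Z{\left(106,110 \right)}}{22696} + \frac{M}{-23156}\right) + 24668) = - (\left(\frac{219}{83 \cdot 22696} + \frac{313}{-23156}\right) + 24668) = - (\left(\frac{219}{83} \cdot \frac{1}{22696} + 313 \left(- \frac{1}{23156}\right)\right) + 24668) = - (\left(\frac{219}{1883768} - \frac{313}{23156}\right) + 24668) = - (- \frac{146137055}{10905132952} + 24668) = \left(-1\right) \frac{269007673522881}{10905132952} = - \frac{269007673522881}{10905132952}$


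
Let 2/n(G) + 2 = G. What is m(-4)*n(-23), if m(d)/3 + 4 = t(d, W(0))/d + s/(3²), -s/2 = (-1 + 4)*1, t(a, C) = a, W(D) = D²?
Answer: 22/25 ≈ 0.88000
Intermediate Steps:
n(G) = 2/(-2 + G)
s = -6 (s = -2*(-1 + 4) = -6 ≈ -6.0000)
m(d) = -11 (m(d) = -12 + 3*(d/d - 6/(3²)) = -12 + 3*(1 - 6/9) = -12 + 3*(1 - 6*⅑) = -12 + 3*(1 - ⅔) = -12 + 3*(⅓) = -12 + 1 = -11)
m(-4)*n(-23) = -22/(-2 - 23) = -22/(-25) = -22*(-1)/25 = -11*(-2/25) = 22/25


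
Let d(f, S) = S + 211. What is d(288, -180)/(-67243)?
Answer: -31/67243 ≈ -0.00046101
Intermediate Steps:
d(f, S) = 211 + S
d(288, -180)/(-67243) = (211 - 180)/(-67243) = 31*(-1/67243) = -31/67243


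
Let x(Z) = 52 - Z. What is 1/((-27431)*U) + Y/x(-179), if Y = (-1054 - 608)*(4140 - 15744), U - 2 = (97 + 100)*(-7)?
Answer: 242824814288069/2908481499 ≈ 83489.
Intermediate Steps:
U = -1377 (U = 2 + (97 + 100)*(-7) = 2 + 197*(-7) = 2 - 1379 = -1377)
Y = 19285848 (Y = -1662*(-11604) = 19285848)
1/((-27431)*U) + Y/x(-179) = 1/(-27431*(-1377)) + 19285848/(52 - 1*(-179)) = -1/27431*(-1/1377) + 19285848/(52 + 179) = 1/37772487 + 19285848/231 = 1/37772487 + 19285848*(1/231) = 1/37772487 + 6428616/77 = 242824814288069/2908481499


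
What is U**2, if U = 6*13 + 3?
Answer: 6561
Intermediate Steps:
U = 81 (U = 78 + 3 = 81)
U**2 = 81**2 = 6561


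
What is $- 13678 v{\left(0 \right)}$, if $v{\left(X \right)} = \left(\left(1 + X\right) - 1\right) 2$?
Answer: $0$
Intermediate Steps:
$v{\left(X \right)} = 2 X$ ($v{\left(X \right)} = X 2 = 2 X$)
$- 13678 v{\left(0 \right)} = - 13678 \cdot 2 \cdot 0 = \left(-13678\right) 0 = 0$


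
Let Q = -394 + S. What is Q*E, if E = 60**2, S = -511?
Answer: -3258000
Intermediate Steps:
E = 3600
Q = -905 (Q = -394 - 511 = -905)
Q*E = -905*3600 = -3258000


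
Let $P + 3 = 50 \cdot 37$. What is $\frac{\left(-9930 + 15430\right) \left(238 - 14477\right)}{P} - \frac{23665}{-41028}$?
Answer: $- \frac{3213043596745}{75778716} \approx -42400.0$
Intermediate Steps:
$P = 1847$ ($P = -3 + 50 \cdot 37 = -3 + 1850 = 1847$)
$\frac{\left(-9930 + 15430\right) \left(238 - 14477\right)}{P} - \frac{23665}{-41028} = \frac{\left(-9930 + 15430\right) \left(238 - 14477\right)}{1847} - \frac{23665}{-41028} = 5500 \left(-14239\right) \frac{1}{1847} - - \frac{23665}{41028} = \left(-78314500\right) \frac{1}{1847} + \frac{23665}{41028} = - \frac{78314500}{1847} + \frac{23665}{41028} = - \frac{3213043596745}{75778716}$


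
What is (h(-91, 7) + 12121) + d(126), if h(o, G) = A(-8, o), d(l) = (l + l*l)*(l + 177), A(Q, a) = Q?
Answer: 4860719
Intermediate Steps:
d(l) = (177 + l)*(l + l²) (d(l) = (l + l²)*(177 + l) = (177 + l)*(l + l²))
h(o, G) = -8
(h(-91, 7) + 12121) + d(126) = (-8 + 12121) + 126*(177 + 126² + 178*126) = 12113 + 126*(177 + 15876 + 22428) = 12113 + 126*38481 = 12113 + 4848606 = 4860719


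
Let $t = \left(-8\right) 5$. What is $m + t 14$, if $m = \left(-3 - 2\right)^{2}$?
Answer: $-535$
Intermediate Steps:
$m = 25$ ($m = \left(-5\right)^{2} = 25$)
$t = -40$
$m + t 14 = 25 - 560 = -535$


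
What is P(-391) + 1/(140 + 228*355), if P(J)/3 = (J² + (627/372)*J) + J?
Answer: 1144872363241/2513480 ≈ 4.5549e+5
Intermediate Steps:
P(J) = 3*J² + 999*J/124 (P(J) = 3*((J² + (627/372)*J) + J) = 3*((J² + (627*(1/372))*J) + J) = 3*((J² + 209*J/124) + J) = 3*(J² + 333*J/124) = 3*J² + 999*J/124)
P(-391) + 1/(140 + 228*355) = (3/124)*(-391)*(333 + 124*(-391)) + 1/(140 + 228*355) = (3/124)*(-391)*(333 - 48484) + 1/(140 + 80940) = (3/124)*(-391)*(-48151) + 1/81080 = 56481123/124 + 1/81080 = 1144872363241/2513480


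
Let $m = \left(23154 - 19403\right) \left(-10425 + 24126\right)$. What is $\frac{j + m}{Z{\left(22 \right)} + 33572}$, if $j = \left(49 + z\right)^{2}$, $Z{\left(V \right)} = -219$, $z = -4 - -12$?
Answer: $\frac{51395700}{33353} \approx 1541.0$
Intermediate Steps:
$z = 8$ ($z = -4 + 12 = 8$)
$m = 51392451$ ($m = 3751 \cdot 13701 = 51392451$)
$j = 3249$ ($j = \left(49 + 8\right)^{2} = 57^{2} = 3249$)
$\frac{j + m}{Z{\left(22 \right)} + 33572} = \frac{3249 + 51392451}{-219 + 33572} = \frac{51395700}{33353}$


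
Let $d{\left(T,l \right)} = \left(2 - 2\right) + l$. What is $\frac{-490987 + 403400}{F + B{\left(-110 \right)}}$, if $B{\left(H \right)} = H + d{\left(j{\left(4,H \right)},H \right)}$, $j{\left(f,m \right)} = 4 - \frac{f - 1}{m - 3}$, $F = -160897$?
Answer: $\frac{87587}{161117} \approx 0.54362$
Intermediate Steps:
$j{\left(f,m \right)} = 4 - \frac{-1 + f}{-3 + m}$
$d{\left(T,l \right)} = l$ ($d{\left(T,l \right)} = 0 + l = l$)
$B{\left(H \right)} = 2 H$ ($B{\left(H \right)} = H + H = 2 H$)
$\frac{-490987 + 403400}{F + B{\left(-110 \right)}} = \frac{-490987 + 403400}{-160897 + 2 \left(-110\right)} = - \frac{87587}{-160897 - 220} = - \frac{87587}{-161117} = \left(-87587\right) \left(- \frac{1}{161117}\right) = \frac{87587}{161117}$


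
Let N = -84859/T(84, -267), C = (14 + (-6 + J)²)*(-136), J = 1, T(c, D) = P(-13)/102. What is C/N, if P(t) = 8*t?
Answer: -5408/84859 ≈ -0.063729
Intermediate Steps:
T(c, D) = -52/51 (T(c, D) = (8*(-13))/102 = -104*1/102 = -52/51)
C = -5304 (C = (14 + (-6 + 1)²)*(-136) = (14 + (-5)²)*(-136) = (14 + 25)*(-136) = 39*(-136) = -5304)
N = 4327809/52 (N = -84859/(-52/51) = -84859*(-51/52) = 4327809/52 ≈ 83227.)
C/N = -5304/4327809/52 = -5304*52/4327809 = -5408/84859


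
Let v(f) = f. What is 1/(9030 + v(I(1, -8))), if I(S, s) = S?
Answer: 1/9031 ≈ 0.00011073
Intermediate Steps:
1/(9030 + v(I(1, -8))) = 1/(9030 + 1) = 1/9031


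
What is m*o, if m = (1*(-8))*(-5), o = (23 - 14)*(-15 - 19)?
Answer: -12240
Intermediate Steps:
o = -306 (o = 9*(-34) = -306)
m = 40 (m = -8*(-5) = 40)
m*o = 40*(-306) = -12240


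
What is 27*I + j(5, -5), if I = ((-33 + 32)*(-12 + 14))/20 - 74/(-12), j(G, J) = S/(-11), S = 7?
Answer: 8974/55 ≈ 163.16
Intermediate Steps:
j(G, J) = -7/11 (j(G, J) = 7/(-11) = 7*(-1/11) = -7/11)
I = 91/15 (I = -1*2*(1/20) - 74*(-1/12) = -2*1/20 + 37/6 = -⅒ + 37/6 = 91/15 ≈ 6.0667)
27*I + j(5, -5) = 27*(91/15) - 7/11 = 819/5 - 7/11 = 8974/55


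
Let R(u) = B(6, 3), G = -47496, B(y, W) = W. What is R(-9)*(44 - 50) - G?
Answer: 47478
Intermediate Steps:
R(u) = 3
R(-9)*(44 - 50) - G = 3*(44 - 50) - 1*(-47496) = 3*(-6) + 47496 = -18 + 47496 = 47478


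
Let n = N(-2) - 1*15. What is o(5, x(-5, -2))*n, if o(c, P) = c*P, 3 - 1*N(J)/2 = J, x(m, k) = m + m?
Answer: 250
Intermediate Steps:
x(m, k) = 2*m
N(J) = 6 - 2*J
n = -5 (n = (6 - 2*(-2)) - 1*15 = (6 + 4) - 15 = 10 - 15 = -5)
o(c, P) = P*c
o(5, x(-5, -2))*n = ((2*(-5))*5)*(-5) = -10*5*(-5) = -50*(-5) = 250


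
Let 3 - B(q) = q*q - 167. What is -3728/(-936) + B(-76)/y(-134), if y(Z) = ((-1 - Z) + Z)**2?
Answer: -655436/117 ≈ -5602.0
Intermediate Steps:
y(Z) = 1 (y(Z) = (-1)**2 = 1)
B(q) = 170 - q**2 (B(q) = 3 - (q*q - 167) = 3 - (q**2 - 167) = 3 - (-167 + q**2) = 3 + (167 - q**2) = 170 - q**2)
-3728/(-936) + B(-76)/y(-134) = -3728/(-936) + (170 - 1*(-76)**2)/1 = -3728*(-1/936) + (170 - 1*5776)*1 = 466/117 + (170 - 5776)*1 = 466/117 - 5606*1 = 466/117 - 5606 = -655436/117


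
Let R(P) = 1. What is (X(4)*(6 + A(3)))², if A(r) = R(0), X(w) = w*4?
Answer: 12544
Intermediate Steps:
X(w) = 4*w
A(r) = 1
(X(4)*(6 + A(3)))² = ((4*4)*(6 + 1))² = (16*7)² = 112² = 12544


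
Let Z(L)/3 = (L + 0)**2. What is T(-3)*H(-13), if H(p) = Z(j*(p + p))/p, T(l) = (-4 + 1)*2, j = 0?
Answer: 0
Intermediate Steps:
T(l) = -6 (T(l) = -3*2 = -6)
Z(L) = 3*L**2 (Z(L) = 3*(L + 0)**2 = 3*L**2)
H(p) = 0 (H(p) = (3*(0*(p + p))**2)/p = (3*(0*(2*p))**2)/p = (3*0**2)/p = (3*0)/p = 0/p = 0)
T(-3)*H(-13) = -6*0 = 0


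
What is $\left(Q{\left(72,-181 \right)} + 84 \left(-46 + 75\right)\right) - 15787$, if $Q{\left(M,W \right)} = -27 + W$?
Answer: $-13559$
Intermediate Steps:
$\left(Q{\left(72,-181 \right)} + 84 \left(-46 + 75\right)\right) - 15787 = \left(\left(-27 - 181\right) + 84 \left(-46 + 75\right)\right) - 15787 = \left(-208 + 84 \cdot 29\right) - 15787 = \left(-208 + 2436\right) - 15787 = 2228 - 15787 = -13559$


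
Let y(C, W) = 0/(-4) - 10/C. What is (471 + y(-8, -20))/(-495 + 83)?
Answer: -1889/1648 ≈ -1.1462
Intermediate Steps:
y(C, W) = -10/C (y(C, W) = 0*(-1/4) - 10/C = 0 - 10/C = -10/C)
(471 + y(-8, -20))/(-495 + 83) = (471 - 10/(-8))/(-495 + 83) = (471 - 10*(-1/8))/(-412) = (471 + 5/4)*(-1/412) = (1889/4)*(-1/412) = -1889/1648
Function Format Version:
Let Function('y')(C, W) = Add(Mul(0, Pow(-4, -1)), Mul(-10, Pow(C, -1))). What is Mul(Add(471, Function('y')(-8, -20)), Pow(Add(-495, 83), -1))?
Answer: Rational(-1889, 1648) ≈ -1.1462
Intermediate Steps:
Function('y')(C, W) = Mul(-10, Pow(C, -1)) (Function('y')(C, W) = Add(Mul(0, Rational(-1, 4)), Mul(-10, Pow(C, -1))) = Add(0, Mul(-10, Pow(C, -1))) = Mul(-10, Pow(C, -1)))
Mul(Add(471, Function('y')(-8, -20)), Pow(Add(-495, 83), -1)) = Mul(Add(471, Mul(-10, Pow(-8, -1))), Pow(Add(-495, 83), -1)) = Mul(Add(471, Mul(-10, Rational(-1, 8))), Pow(-412, -1)) = Mul(Add(471, Rational(5, 4)), Rational(-1, 412)) = Mul(Rational(1889, 4), Rational(-1, 412)) = Rational(-1889, 1648)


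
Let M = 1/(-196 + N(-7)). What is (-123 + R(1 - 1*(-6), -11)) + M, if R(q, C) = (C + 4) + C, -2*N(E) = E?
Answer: -54287/385 ≈ -141.01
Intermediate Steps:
N(E) = -E/2
R(q, C) = 4 + 2*C (R(q, C) = (4 + C) + C = 4 + 2*C)
M = -2/385 (M = 1/(-196 - ½*(-7)) = 1/(-196 + 7/2) = 1/(-385/2) = -2/385 ≈ -0.0051948)
(-123 + R(1 - 1*(-6), -11)) + M = (-123 + (4 + 2*(-11))) - 2/385 = (-123 + (4 - 22)) - 2/385 = (-123 - 18) - 2/385 = -141 - 2/385 = -54287/385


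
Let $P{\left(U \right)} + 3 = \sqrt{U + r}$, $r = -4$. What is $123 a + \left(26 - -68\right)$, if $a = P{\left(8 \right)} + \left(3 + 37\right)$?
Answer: $4891$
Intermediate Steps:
$P{\left(U \right)} = -3 + \sqrt{-4 + U}$ ($P{\left(U \right)} = -3 + \sqrt{U - 4} = -3 + \sqrt{-4 + U}$)
$a = 39$ ($a = \left(-3 + \sqrt{-4 + 8}\right) + \left(3 + 37\right) = \left(-3 + \sqrt{4}\right) + 40 = \left(-3 + 2\right) + 40 = -1 + 40 = 39$)
$123 a + \left(26 - -68\right) = 123 \cdot 39 + \left(26 - -68\right) = 4797 + \left(26 + 68\right) = 4797 + 94 = 4891$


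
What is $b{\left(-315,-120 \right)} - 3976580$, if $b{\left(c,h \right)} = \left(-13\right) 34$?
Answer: $-3977022$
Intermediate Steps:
$b{\left(c,h \right)} = -442$
$b{\left(-315,-120 \right)} - 3976580 = -442 - 3976580 = -3977022$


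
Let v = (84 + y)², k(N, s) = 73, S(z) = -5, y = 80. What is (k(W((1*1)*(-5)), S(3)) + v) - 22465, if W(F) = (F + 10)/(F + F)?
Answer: 4504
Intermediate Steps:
W(F) = (10 + F)/(2*F) (W(F) = (10 + F)/((2*F)) = (10 + F)*(1/(2*F)) = (10 + F)/(2*F))
v = 26896 (v = (84 + 80)² = 164² = 26896)
(k(W((1*1)*(-5)), S(3)) + v) - 22465 = (73 + 26896) - 22465 = 26969 - 22465 = 4504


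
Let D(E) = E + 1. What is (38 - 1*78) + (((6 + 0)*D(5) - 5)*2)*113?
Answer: 6966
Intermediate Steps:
D(E) = 1 + E
(38 - 1*78) + (((6 + 0)*D(5) - 5)*2)*113 = (38 - 1*78) + (((6 + 0)*(1 + 5) - 5)*2)*113 = (38 - 78) + ((6*6 - 5)*2)*113 = -40 + ((36 - 5)*2)*113 = -40 + (31*2)*113 = -40 + 62*113 = -40 + 7006 = 6966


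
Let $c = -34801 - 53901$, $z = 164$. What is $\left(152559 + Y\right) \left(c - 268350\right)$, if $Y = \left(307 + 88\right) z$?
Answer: $-77601324628$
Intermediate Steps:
$c = -88702$ ($c = -34801 - 53901 = -88702$)
$Y = 64780$ ($Y = \left(307 + 88\right) 164 = 395 \cdot 164 = 64780$)
$\left(152559 + Y\right) \left(c - 268350\right) = \left(152559 + 64780\right) \left(-88702 - 268350\right) = 217339 \left(-88702 - 268350\right) = 217339 \left(-357052\right) = -77601324628$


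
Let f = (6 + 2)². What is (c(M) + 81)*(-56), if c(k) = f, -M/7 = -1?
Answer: -8120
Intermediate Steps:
M = 7 (M = -7*(-1) = 7)
f = 64 (f = 8² = 64)
c(k) = 64
(c(M) + 81)*(-56) = (64 + 81)*(-56) = 145*(-56) = -8120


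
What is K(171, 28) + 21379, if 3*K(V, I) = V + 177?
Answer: 21495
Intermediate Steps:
K(V, I) = 59 + V/3 (K(V, I) = (V + 177)/3 = (177 + V)/3 = 59 + V/3)
K(171, 28) + 21379 = (59 + (⅓)*171) + 21379 = (59 + 57) + 21379 = 116 + 21379 = 21495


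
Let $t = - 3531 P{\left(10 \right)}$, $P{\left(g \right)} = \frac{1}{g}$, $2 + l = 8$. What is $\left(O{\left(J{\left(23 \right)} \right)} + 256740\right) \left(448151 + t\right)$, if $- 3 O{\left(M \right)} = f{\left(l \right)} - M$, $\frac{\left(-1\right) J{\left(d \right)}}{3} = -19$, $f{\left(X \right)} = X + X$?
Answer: $\frac{229948699629}{2} \approx 1.1497 \cdot 10^{11}$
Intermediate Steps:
$l = 6$ ($l = -2 + 8 = 6$)
$f{\left(X \right)} = 2 X$
$J{\left(d \right)} = 57$ ($J{\left(d \right)} = \left(-3\right) \left(-19\right) = 57$)
$O{\left(M \right)} = -4 + \frac{M}{3}$ ($O{\left(M \right)} = - \frac{2 \cdot 6 - M}{3} = - \frac{12 - M}{3} = -4 + \frac{M}{3}$)
$t = - \frac{3531}{10} \approx -353.1$
$\left(O{\left(J{\left(23 \right)} \right)} + 256740\right) \left(448151 + t\right) = \left(\left(-4 + \frac{1}{3} \cdot 57\right) + 256740\right) \left(448151 - \frac{3531}{10}\right) = \left(\left(-4 + 19\right) + 256740\right) \frac{4477979}{10} = \left(15 + 256740\right) \frac{4477979}{10} = 256755 \cdot \frac{4477979}{10} = \frac{229948699629}{2}$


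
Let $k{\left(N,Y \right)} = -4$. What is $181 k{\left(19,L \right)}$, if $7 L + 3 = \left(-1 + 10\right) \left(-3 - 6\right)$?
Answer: $-724$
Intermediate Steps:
$L = -12$ ($L = - \frac{3}{7} + \frac{\left(-1 + 10\right) \left(-3 - 6\right)}{7} = - \frac{3}{7} + \frac{9 \left(-9\right)}{7} = - \frac{3}{7} + \frac{1}{7} \left(-81\right) = - \frac{3}{7} - \frac{81}{7} = -12$)
$181 k{\left(19,L \right)} = 181 \left(-4\right) = -724$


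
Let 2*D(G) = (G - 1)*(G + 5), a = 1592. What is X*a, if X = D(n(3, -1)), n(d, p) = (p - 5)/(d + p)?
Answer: -6368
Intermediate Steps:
n(d, p) = (-5 + p)/(d + p)
D(G) = (-1 + G)*(5 + G)/2 (D(G) = ((G - 1)*(G + 5))/2 = ((-1 + G)*(5 + G))/2 = (-1 + G)*(5 + G)/2)
X = -4 (X = -5/2 + ((-5 - 1)/(3 - 1))²/2 + 2*((-5 - 1)/(3 - 1)) = -5/2 + (-6/2)²/2 + 2*(-6/2) = -5/2 + ((½)*(-6))²/2 + 2*((½)*(-6)) = -5/2 + (½)*(-3)² + 2*(-3) = -5/2 + (½)*9 - 6 = -5/2 + 9/2 - 6 = -4)
X*a = -4*1592 = -6368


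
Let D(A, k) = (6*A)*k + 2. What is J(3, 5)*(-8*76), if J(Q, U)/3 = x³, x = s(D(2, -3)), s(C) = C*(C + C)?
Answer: -22541786038272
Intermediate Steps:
D(A, k) = 2 + 6*A*k (D(A, k) = 6*A*k + 2 = 2 + 6*A*k)
s(C) = 2*C² (s(C) = C*(2*C) = 2*C²)
x = 2312 (x = 2*(2 + 6*2*(-3))² = 2*(2 - 36)² = 2*(-34)² = 2*1156 = 2312)
J(Q, U) = 37075305984 (J(Q, U) = 3*2312³ = 3*12358435328 = 37075305984)
J(3, 5)*(-8*76) = 37075305984*(-8*76) = 37075305984*(-608) = -22541786038272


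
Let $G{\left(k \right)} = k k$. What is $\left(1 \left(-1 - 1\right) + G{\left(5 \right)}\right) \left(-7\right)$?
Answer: $-161$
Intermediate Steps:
$G{\left(k \right)} = k^{2}$
$\left(1 \left(-1 - 1\right) + G{\left(5 \right)}\right) \left(-7\right) = \left(1 \left(-1 - 1\right) + 5^{2}\right) \left(-7\right) = \left(1 \left(-2\right) + 25\right) \left(-7\right) = \left(-2 + 25\right) \left(-7\right) = 23 \left(-7\right) = -161$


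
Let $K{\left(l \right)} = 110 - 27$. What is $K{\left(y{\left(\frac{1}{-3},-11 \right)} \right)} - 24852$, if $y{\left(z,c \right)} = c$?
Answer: $-24769$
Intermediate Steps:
$K{\left(l \right)} = 83$
$K{\left(y{\left(\frac{1}{-3},-11 \right)} \right)} - 24852 = 83 - 24852 = -24769$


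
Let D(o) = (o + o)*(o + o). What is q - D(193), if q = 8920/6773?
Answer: -1009140988/6773 ≈ -1.4899e+5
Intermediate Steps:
q = 8920/6773 (q = 8920*(1/6773) = 8920/6773 ≈ 1.3170)
D(o) = 4*o² (D(o) = (2*o)*(2*o) = 4*o²)
q - D(193) = 8920/6773 - 4*193² = 8920/6773 - 4*37249 = 8920/6773 - 1*148996 = 8920/6773 - 148996 = -1009140988/6773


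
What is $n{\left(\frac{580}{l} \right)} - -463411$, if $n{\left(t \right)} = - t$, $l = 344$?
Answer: $\frac{39853201}{86} \approx 4.6341 \cdot 10^{5}$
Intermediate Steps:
$n{\left(\frac{580}{l} \right)} - -463411 = - \frac{580}{344} - -463411 = - \frac{580}{344} + 463411 = \left(-1\right) \frac{145}{86} + 463411 = - \frac{145}{86} + 463411 = \frac{39853201}{86}$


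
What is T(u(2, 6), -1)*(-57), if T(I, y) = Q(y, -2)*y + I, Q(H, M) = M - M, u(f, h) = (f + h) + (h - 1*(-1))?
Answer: -855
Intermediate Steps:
u(f, h) = 1 + f + 2*h (u(f, h) = (f + h) + (h + 1) = (f + h) + (1 + h) = 1 + f + 2*h)
Q(H, M) = 0
T(I, y) = I (T(I, y) = 0*y + I = 0 + I = I)
T(u(2, 6), -1)*(-57) = (1 + 2 + 2*6)*(-57) = (1 + 2 + 12)*(-57) = 15*(-57) = -855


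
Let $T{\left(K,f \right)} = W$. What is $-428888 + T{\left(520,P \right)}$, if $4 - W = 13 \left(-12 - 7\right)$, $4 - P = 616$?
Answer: $-428637$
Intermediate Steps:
$P = -612$ ($P = 4 - 616 = -612$)
$W = 251$ ($W = 4 - 13 \left(-12 - 7\right) = 4 - 13 \left(-19\right) = 4 - -247 = 4 + 247 = 251$)
$T{\left(K,f \right)} = 251$
$-428888 + T{\left(520,P \right)} = -428888 + 251 = -428637$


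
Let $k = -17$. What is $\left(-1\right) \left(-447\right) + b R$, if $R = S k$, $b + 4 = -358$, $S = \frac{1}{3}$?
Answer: $\frac{7495}{3} \approx 2498.3$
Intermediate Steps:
$S = \frac{1}{3} \approx 0.33333$
$b = -362$ ($b = -4 - 358 = -362$)
$R = - \frac{17}{3}$ ($R = \frac{1}{3} \left(-17\right) = - \frac{17}{3} \approx -5.6667$)
$\left(-1\right) \left(-447\right) + b R = \left(-1\right) \left(-447\right) - - \frac{6154}{3} = 447 + \frac{6154}{3} = \frac{7495}{3}$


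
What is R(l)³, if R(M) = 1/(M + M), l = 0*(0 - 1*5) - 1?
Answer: -⅛ ≈ -0.12500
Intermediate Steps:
l = -1 (l = 0*(0 - 5) - 1 = 0*(-5) - 1 = 0 - 1 = -1)
R(M) = 1/(2*M)
R(l)³ = ((½)/(-1))³ = ((½)*(-1))³ = (-½)³ = -⅛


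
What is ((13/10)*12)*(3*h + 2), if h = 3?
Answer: 858/5 ≈ 171.60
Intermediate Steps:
((13/10)*12)*(3*h + 2) = ((13/10)*12)*(3*3 + 2) = ((13*(⅒))*12)*(9 + 2) = ((13/10)*12)*11 = (78/5)*11 = 858/5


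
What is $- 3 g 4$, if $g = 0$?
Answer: $0$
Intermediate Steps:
$- 3 g 4 = \left(-3\right) 0 \cdot 4 = 0 \cdot 4 = 0$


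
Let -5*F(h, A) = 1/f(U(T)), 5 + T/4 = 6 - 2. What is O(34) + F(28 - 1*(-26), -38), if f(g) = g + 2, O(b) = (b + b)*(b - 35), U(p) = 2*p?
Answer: -2039/30 ≈ -67.967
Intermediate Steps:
T = -4 (T = -20 + 4*(6 - 2) = -20 + 4*4 = -20 + 16 = -4)
O(b) = 2*b*(-35 + b) (O(b) = (2*b)*(-35 + b) = 2*b*(-35 + b))
f(g) = 2 + g
F(h, A) = 1/30 (F(h, A) = -1/(5*(2 + 2*(-4))) = -1/(5*(2 - 8)) = -⅕/(-6) = -⅕*(-⅙) = 1/30)
O(34) + F(28 - 1*(-26), -38) = 2*34*(-35 + 34) + 1/30 = 2*34*(-1) + 1/30 = -68 + 1/30 = -2039/30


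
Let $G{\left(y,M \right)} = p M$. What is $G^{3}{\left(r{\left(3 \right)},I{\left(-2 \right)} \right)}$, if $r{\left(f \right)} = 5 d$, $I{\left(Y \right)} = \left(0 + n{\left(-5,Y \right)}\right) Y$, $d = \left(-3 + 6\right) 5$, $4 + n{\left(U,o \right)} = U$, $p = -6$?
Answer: $-1259712$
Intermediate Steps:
$n{\left(U,o \right)} = -4 + U$
$d = 15$ ($d = 3 \cdot 5 = 15$)
$I{\left(Y \right)} = - 9 Y$ ($I{\left(Y \right)} = \left(0 - 9\right) Y = - 9 Y$)
$r{\left(f \right)} = 75$ ($r{\left(f \right)} = 5 \cdot 15 = 75$)
$G{\left(y,M \right)} = - 6 M$
$G^{3}{\left(r{\left(3 \right)},I{\left(-2 \right)} \right)} = \left(- 6 \left(\left(-9\right) \left(-2\right)\right)\right)^{3} = \left(\left(-6\right) 18\right)^{3} = \left(-108\right)^{3} = -1259712$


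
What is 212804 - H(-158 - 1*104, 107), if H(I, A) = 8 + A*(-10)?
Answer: 213866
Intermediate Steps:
H(I, A) = 8 - 10*A
212804 - H(-158 - 1*104, 107) = 212804 - (8 - 10*107) = 212804 - (8 - 1070) = 212804 - 1*(-1062) = 212804 + 1062 = 213866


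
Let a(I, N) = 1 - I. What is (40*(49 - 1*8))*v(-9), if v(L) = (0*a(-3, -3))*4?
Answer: 0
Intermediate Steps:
v(L) = 0 (v(L) = (0*(1 - 1*(-3)))*4 = (0*(1 + 3))*4 = (0*4)*4 = 0*4 = 0)
(40*(49 - 1*8))*v(-9) = (40*(49 - 1*8))*0 = (40*(49 - 8))*0 = (40*41)*0 = 1640*0 = 0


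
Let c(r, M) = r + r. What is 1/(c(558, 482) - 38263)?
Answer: -1/37147 ≈ -2.6920e-5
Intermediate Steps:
c(r, M) = 2*r
1/(c(558, 482) - 38263) = 1/(2*558 - 38263) = 1/(1116 - 38263) = 1/(-37147) = -1/37147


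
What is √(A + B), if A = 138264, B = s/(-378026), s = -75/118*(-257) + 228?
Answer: 7*√1403655070321486059/22303534 ≈ 371.84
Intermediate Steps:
s = 46179/118 (s = -75*1/118*(-257) + 228 = -75/118*(-257) + 228 = 19275/118 + 228 = 46179/118 ≈ 391.35)
B = -46179/44607068 (B = (46179/118)/(-378026) = (46179/118)*(-1/378026) = -46179/44607068 ≈ -0.0010352)
√(A + B) = √(138264 - 46179/44607068) = √(6167551603773/44607068) = 7*√1403655070321486059/22303534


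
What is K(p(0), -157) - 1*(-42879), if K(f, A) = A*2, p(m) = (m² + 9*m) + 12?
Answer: 42565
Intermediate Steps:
p(m) = 12 + m² + 9*m
K(f, A) = 2*A
K(p(0), -157) - 1*(-42879) = 2*(-157) - 1*(-42879) = -314 + 42879 = 42565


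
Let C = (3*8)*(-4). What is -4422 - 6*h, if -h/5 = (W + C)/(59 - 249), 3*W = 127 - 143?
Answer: -4406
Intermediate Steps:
C = -96 (C = 24*(-4) = -96)
W = -16/3 (W = (127 - 143)/3 = (⅓)*(-16) = -16/3 ≈ -5.3333)
h = -8/3 (h = -5*(-16/3 - 96)/(59 - 249) = -(-1520)/(3*(-190)) = -(-1520)*(-1)/(3*190) = -5*8/15 = -8/3 ≈ -2.6667)
-4422 - 6*h = -4422 - 6*(-8)/3 = -4422 - 1*(-16) = -4422 + 16 = -4406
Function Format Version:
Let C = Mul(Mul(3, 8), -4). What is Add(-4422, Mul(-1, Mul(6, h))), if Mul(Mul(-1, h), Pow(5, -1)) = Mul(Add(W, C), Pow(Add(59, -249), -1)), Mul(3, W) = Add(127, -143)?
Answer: -4406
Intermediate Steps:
C = -96 (C = Mul(24, -4) = -96)
W = Rational(-16, 3) (W = Mul(Rational(1, 3), Add(127, -143)) = Mul(Rational(1, 3), -16) = Rational(-16, 3) ≈ -5.3333)
h = Rational(-8, 3) (h = Mul(-5, Mul(Add(Rational(-16, 3), -96), Pow(Add(59, -249), -1))) = Mul(-5, Mul(Rational(-304, 3), Pow(-190, -1))) = Mul(-5, Mul(Rational(-304, 3), Rational(-1, 190))) = Mul(-5, Rational(8, 15)) = Rational(-8, 3) ≈ -2.6667)
Add(-4422, Mul(-1, Mul(6, h))) = Add(-4422, Mul(-1, Mul(6, Rational(-8, 3)))) = Add(-4422, Mul(-1, -16)) = Add(-4422, 16) = -4406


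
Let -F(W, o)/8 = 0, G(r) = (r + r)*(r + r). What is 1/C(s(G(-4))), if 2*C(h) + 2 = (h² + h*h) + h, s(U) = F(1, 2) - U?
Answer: 1/4063 ≈ 0.00024612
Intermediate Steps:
G(r) = 4*r² (G(r) = (2*r)*(2*r) = 4*r²)
F(W, o) = 0 (F(W, o) = -8*0 = 0)
s(U) = -U (s(U) = 0 - U = -U)
C(h) = -1 + h² + h/2 (C(h) = -1 + ((h² + h*h) + h)/2 = -1 + ((h² + h²) + h)/2 = -1 + (2*h² + h)/2 = -1 + (h + 2*h²)/2 = -1 + (h² + h/2) = -1 + h² + h/2)
1/C(s(G(-4))) = 1/(-1 + (-4*(-4)²)² + (-4*(-4)²)/2) = 1/(-1 + (-4*16)² + (-4*16)/2) = 1/(-1 + (-1*64)² + (-1*64)/2) = 1/(-1 + (-64)² + (½)*(-64)) = 1/(-1 + 4096 - 32) = 1/4063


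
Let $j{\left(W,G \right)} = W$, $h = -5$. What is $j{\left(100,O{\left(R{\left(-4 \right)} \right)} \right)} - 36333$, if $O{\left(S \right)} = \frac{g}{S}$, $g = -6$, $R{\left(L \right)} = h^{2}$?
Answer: $-36233$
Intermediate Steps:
$R{\left(L \right)} = 25$ ($R{\left(L \right)} = \left(-5\right)^{2} = 25$)
$O{\left(S \right)} = - \frac{6}{S}$
$j{\left(100,O{\left(R{\left(-4 \right)} \right)} \right)} - 36333 = 100 - 36333 = -36233$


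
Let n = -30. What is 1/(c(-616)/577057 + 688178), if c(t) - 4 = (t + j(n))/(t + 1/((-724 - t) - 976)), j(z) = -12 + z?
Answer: 385326926465/265173513604215022 ≈ 1.4531e-6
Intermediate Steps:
c(t) = 4 + (-42 + t)/(t + 1/(-1700 - t)) (c(t) = 4 + (t + (-12 - 30))/(t + 1/((-724 - t) - 976)) = 4 + (t - 42)/(t + 1/(-1700 - t)) = 4 + (-42 + t)/(t + 1/(-1700 - t)))
1/(c(-616)/577057 + 688178) = 1/(((-71404 + 5*(-616)² + 8458*(-616))/(-1 + (-616)² + 1700*(-616)))/577057 + 688178) = 1/(((-71404 + 5*379456 - 5210128)/(-1 + 379456 - 1047200))*(1/577057) + 688178) = 1/(((-71404 + 1897280 - 5210128)/(-667745))*(1/577057) + 688178) = 1/(-1/667745*(-3384252)*(1/577057) + 688178) = 1/((3384252/667745)*(1/577057) + 688178) = 1/(3384252/385326926465 + 688178) = 1/(265173513604215022/385326926465) = 385326926465/265173513604215022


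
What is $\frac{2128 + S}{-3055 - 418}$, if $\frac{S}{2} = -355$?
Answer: $- \frac{1418}{3473} \approx -0.40829$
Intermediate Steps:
$S = -710$ ($S = 2 \left(-355\right) = -710$)
$\frac{2128 + S}{-3055 - 418} = \frac{2128 - 710}{-3055 - 418} = \frac{1418}{-3473} = 1418 \left(- \frac{1}{3473}\right) = - \frac{1418}{3473}$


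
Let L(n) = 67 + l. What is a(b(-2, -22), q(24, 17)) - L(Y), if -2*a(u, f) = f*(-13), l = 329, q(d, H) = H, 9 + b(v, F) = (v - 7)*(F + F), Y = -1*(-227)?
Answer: -571/2 ≈ -285.50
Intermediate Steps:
Y = 227
b(v, F) = -9 + 2*F*(-7 + v) (b(v, F) = -9 + (v - 7)*(F + F) = -9 + (-7 + v)*(2*F) = -9 + 2*F*(-7 + v))
a(u, f) = 13*f/2 (a(u, f) = -f*(-13)/2 = -(-13)*f/2 = 13*f/2)
L(n) = 396 (L(n) = 67 + 329 = 396)
a(b(-2, -22), q(24, 17)) - L(Y) = (13/2)*17 - 1*396 = 221/2 - 396 = -571/2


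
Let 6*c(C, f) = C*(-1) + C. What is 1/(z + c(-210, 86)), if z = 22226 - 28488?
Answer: -1/6262 ≈ -0.00015969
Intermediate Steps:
c(C, f) = 0 (c(C, f) = (C*(-1) + C)/6 = (-C + C)/6 = (⅙)*0 = 0)
z = -6262
1/(z + c(-210, 86)) = 1/(-6262 + 0) = 1/(-6262) = -1/6262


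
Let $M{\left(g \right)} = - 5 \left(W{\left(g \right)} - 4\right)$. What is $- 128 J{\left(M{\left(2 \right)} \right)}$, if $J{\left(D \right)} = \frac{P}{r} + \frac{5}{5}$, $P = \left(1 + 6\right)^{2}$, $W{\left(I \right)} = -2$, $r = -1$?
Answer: $6144$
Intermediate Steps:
$P = 49$ ($P = 7^{2} = 49$)
$M{\left(g \right)} = 30$ ($M{\left(g \right)} = - 5 \left(-2 - 4\right) = \left(-5\right) \left(-6\right) = 30$)
$J{\left(D \right)} = -48$ ($J{\left(D \right)} = \frac{49}{-1} + \frac{5}{5} = 49 \left(-1\right) + 5 \cdot \frac{1}{5} = -49 + 1 = -48$)
$- 128 J{\left(M{\left(2 \right)} \right)} = \left(-128\right) \left(-48\right) = 6144$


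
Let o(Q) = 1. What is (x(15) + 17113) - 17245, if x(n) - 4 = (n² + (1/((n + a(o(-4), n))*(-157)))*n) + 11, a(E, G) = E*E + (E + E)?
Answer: 101731/942 ≈ 107.99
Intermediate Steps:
a(E, G) = E² + 2*E
x(n) = 15 + n² - n/(157*(3 + n)) (x(n) = 4 + ((n² + (1/((n + 1*(2 + 1))*(-157)))*n) + 11) = 4 + ((n² + (-1/157/(n + 1*3))*n) + 11) = 4 + ((n² + (-1/157/(n + 3))*n) + 11) = 4 + ((n² + (-1/157/(3 + n))*n) + 11) = 4 + ((n² + (-1/(157*(3 + n)))*n) + 11) = 4 + ((n² - n/(157*(3 + n))) + 11) = 4 + (11 + n² - n/(157*(3 + n))) = 15 + n² - n/(157*(3 + n)))
(x(15) + 17113) - 17245 = ((45 + 15³ + 3*15² + (2354/157)*15)/(3 + 15) + 17113) - 17245 = ((45 + 3375 + 3*225 + 35310/157)/18 + 17113) - 17245 = ((45 + 3375 + 675 + 35310/157)/18 + 17113) - 17245 = ((1/18)*(678225/157) + 17113) - 17245 = (226075/942 + 17113) - 17245 = 16346521/942 - 17245 = 101731/942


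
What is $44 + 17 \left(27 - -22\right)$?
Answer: $877$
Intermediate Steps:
$44 + 17 \left(27 - -22\right) = 44 + 17 \left(27 + 22\right) = 44 + 17 \cdot 49 = 44 + 833 = 877$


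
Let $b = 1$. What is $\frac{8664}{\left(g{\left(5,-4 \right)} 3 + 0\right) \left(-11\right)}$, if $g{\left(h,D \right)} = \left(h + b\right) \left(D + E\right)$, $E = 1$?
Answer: $\frac{1444}{99} \approx 14.586$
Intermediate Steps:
$g{\left(h,D \right)} = \left(1 + D\right) \left(1 + h\right)$ ($g{\left(h,D \right)} = \left(h + 1\right) \left(D + 1\right) = \left(1 + h\right) \left(1 + D\right) = \left(1 + D\right) \left(1 + h\right)$)
$\frac{8664}{\left(g{\left(5,-4 \right)} 3 + 0\right) \left(-11\right)} = \frac{8664}{\left(\left(1 - 4 + 5 - 20\right) 3 + 0\right) \left(-11\right)} = \frac{8664}{\left(\left(-18\right) 3 + 0\right) \left(-11\right)} = \frac{8664}{\left(-54 + 0\right) \left(-11\right)} = \frac{8664}{\left(-54\right) \left(-11\right)} = \frac{8664}{594} = 8664 \cdot \frac{1}{594} = \frac{1444}{99}$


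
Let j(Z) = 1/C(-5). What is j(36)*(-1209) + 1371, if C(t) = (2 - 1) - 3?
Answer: 3951/2 ≈ 1975.5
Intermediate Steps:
C(t) = -2 (C(t) = 1 - 3 = -2)
j(Z) = -½ (j(Z) = 1/(-2) = -½)
j(36)*(-1209) + 1371 = -½*(-1209) + 1371 = 1209/2 + 1371 = 3951/2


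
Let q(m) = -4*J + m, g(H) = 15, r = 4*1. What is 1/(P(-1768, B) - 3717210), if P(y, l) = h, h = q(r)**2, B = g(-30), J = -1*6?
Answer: -1/3716426 ≈ -2.6908e-7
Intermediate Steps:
r = 4
J = -6
q(m) = 24 + m (q(m) = -4*(-6) + m = 24 + m)
B = 15
h = 784 (h = (24 + 4)**2 = 28**2 = 784)
P(y, l) = 784
1/(P(-1768, B) - 3717210) = 1/(784 - 3717210) = 1/(-3716426) = -1/3716426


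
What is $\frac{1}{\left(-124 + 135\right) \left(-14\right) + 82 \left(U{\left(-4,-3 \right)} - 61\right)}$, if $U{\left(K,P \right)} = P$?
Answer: $- \frac{1}{5402} \approx -0.00018512$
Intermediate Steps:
$\frac{1}{\left(-124 + 135\right) \left(-14\right) + 82 \left(U{\left(-4,-3 \right)} - 61\right)} = \frac{1}{\left(-124 + 135\right) \left(-14\right) + 82 \left(-3 - 61\right)} = \frac{1}{11 \left(-14\right) + 82 \left(-64\right)} = \frac{1}{-154 - 5248} = \frac{1}{-5402} = - \frac{1}{5402}$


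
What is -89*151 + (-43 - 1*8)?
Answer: -13490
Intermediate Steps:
-89*151 + (-43 - 1*8) = -13439 + (-43 - 8) = -13439 - 51 = -13490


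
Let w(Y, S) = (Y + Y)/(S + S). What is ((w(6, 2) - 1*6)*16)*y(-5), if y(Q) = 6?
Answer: -288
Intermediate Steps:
w(Y, S) = Y/S (w(Y, S) = (2*Y)/((2*S)) = (2*Y)*(1/(2*S)) = Y/S)
((w(6, 2) - 1*6)*16)*y(-5) = ((6/2 - 1*6)*16)*6 = ((6*(½) - 6)*16)*6 = ((3 - 6)*16)*6 = -3*16*6 = -48*6 = -288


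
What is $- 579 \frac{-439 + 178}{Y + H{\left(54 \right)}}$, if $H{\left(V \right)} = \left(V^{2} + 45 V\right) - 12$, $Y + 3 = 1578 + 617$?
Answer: $\frac{151119}{7526} \approx 20.08$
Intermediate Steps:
$Y = 2192$ ($Y = -3 + \left(1578 + 617\right) = -3 + 2195 = 2192$)
$H{\left(V \right)} = -12 + V^{2} + 45 V$
$- 579 \frac{-439 + 178}{Y + H{\left(54 \right)}} = - 579 \frac{-439 + 178}{2192 + \left(-12 + 54^{2} + 45 \cdot 54\right)} = - 579 \left(- \frac{261}{2192 + \left(-12 + 2916 + 2430\right)}\right) = - 579 \left(- \frac{261}{2192 + 5334}\right) = - 579 \left(- \frac{261}{7526}\right) = - 579 \left(\left(-261\right) \frac{1}{7526}\right) = \left(-579\right) \left(- \frac{261}{7526}\right) = \frac{151119}{7526}$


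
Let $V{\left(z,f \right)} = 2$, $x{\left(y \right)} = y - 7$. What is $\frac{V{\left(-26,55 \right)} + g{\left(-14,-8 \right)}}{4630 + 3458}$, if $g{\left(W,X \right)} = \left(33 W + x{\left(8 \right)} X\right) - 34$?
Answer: $- \frac{251}{4044} \approx -0.062067$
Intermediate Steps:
$x{\left(y \right)} = -7 + y$
$g{\left(W,X \right)} = -34 + X + 33 W$ ($g{\left(W,X \right)} = \left(33 W + \left(-7 + 8\right) X\right) - 34 = \left(33 W + 1 X\right) - 34 = \left(33 W + X\right) - 34 = \left(X + 33 W\right) - 34 = -34 + X + 33 W$)
$\frac{V{\left(-26,55 \right)} + g{\left(-14,-8 \right)}}{4630 + 3458} = \frac{2 - 504}{4630 + 3458} = \frac{2 - 504}{8088} = \left(2 - 504\right) \frac{1}{8088} = \left(-502\right) \frac{1}{8088} = - \frac{251}{4044}$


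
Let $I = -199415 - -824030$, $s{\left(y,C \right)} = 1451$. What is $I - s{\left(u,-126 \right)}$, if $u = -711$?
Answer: $623164$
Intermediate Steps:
$I = 624615$ ($I = -199415 + 824030 = 624615$)
$I - s{\left(u,-126 \right)} = 624615 - 1451 = 623164$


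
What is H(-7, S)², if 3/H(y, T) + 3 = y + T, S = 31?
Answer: 1/49 ≈ 0.020408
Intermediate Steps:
H(y, T) = 3/(-3 + T + y) (H(y, T) = 3/(-3 + (y + T)) = 3/(-3 + (T + y)) = 3/(-3 + T + y))
H(-7, S)² = (3/(-3 + 31 - 7))² = (3/21)² = (3*(1/21))² = (⅐)² = 1/49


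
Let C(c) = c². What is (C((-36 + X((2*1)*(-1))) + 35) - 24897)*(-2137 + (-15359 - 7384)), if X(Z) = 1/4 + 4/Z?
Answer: 619249205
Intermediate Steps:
X(Z) = ¼ + 4/Z (X(Z) = 1*(¼) + 4/Z = ¼ + 4/Z)
(C((-36 + X((2*1)*(-1))) + 35) - 24897)*(-2137 + (-15359 - 7384)) = (((-36 + (16 + (2*1)*(-1))/(4*(((2*1)*(-1))))) + 35)² - 24897)*(-2137 + (-15359 - 7384)) = (((-36 + (16 + 2*(-1))/(4*((2*(-1))))) + 35)² - 24897)*(-2137 - 22743) = (((-36 + (¼)*(16 - 2)/(-2)) + 35)² - 24897)*(-24880) = (((-36 + (¼)*(-½)*14) + 35)² - 24897)*(-24880) = (((-36 - 7/4) + 35)² - 24897)*(-24880) = ((-151/4 + 35)² - 24897)*(-24880) = ((-11/4)² - 24897)*(-24880) = (121/16 - 24897)*(-24880) = -398231/16*(-24880) = 619249205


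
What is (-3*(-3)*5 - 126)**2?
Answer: 6561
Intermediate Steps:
(-3*(-3)*5 - 126)**2 = (9*5 - 126)**2 = (45 - 126)**2 = (-81)**2 = 6561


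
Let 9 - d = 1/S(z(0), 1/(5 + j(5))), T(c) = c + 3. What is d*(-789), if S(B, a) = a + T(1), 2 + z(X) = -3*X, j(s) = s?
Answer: -283251/41 ≈ -6908.6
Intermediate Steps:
T(c) = 3 + c
z(X) = -2 - 3*X
S(B, a) = 4 + a (S(B, a) = a + (3 + 1) = a + 4 = 4 + a)
d = 359/41 (d = 9 - 1/(4 + 1/(5 + 5)) = 9 - 1/(4 + 1/10) = 9 - 1/(4 + ⅒) = 9 - 1/41/10 = 9 - 1*10/41 = 9 - 10/41 = 359/41 ≈ 8.7561)
d*(-789) = (359/41)*(-789) = -283251/41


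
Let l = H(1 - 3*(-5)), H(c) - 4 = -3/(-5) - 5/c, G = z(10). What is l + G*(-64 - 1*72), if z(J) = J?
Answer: -108457/80 ≈ -1355.7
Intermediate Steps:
G = 10
H(c) = 23/5 - 5/c (H(c) = 4 + (-3/(-5) - 5/c) = 4 + (-3*(-1/5) - 5/c) = 4 + (3/5 - 5/c) = 23/5 - 5/c)
l = 343/80 (l = 23/5 - 5/(1 - 3*(-5)) = 23/5 - 5/(1 + 15) = 23/5 - 5/16 = 343/80 ≈ 4.2875)
l + G*(-64 - 1*72) = 343/80 + 10*(-64 - 1*72) = 343/80 + 10*(-64 - 72) = 343/80 + 10*(-136) = 343/80 - 1360 = -108457/80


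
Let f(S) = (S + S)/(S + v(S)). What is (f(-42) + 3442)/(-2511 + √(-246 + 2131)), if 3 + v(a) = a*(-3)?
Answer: -4320129/3151618 - 46453*√1885/85093686 ≈ -1.3945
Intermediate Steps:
v(a) = -3 - 3*a (v(a) = -3 + a*(-3) = -3 - 3*a)
f(S) = 2*S/(-3 - 2*S) (f(S) = (S + S)/(S + (-3 - 3*S)) = (2*S)/(-3 - 2*S) = 2*S/(-3 - 2*S))
(f(-42) + 3442)/(-2511 + √(-246 + 2131)) = (-2*(-42)/(3 + 2*(-42)) + 3442)/(-2511 + √(-246 + 2131)) = (-2*(-42)/(3 - 84) + 3442)/(-2511 + √1885) = (-2*(-42)/(-81) + 3442)/(-2511 + √1885) = (-2*(-42)*(-1/81) + 3442)/(-2511 + √1885) = (-28/27 + 3442)/(-2511 + √1885) = 92906/(27*(-2511 + √1885))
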